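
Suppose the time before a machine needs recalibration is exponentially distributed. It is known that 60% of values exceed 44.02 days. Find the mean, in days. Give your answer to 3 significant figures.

e^(−λ·44.02) = 0.60 ⇒ λ = −ln(0.60)/44.02 = 0.0116044.
Mean = 1/λ = 86.1742 days.

86.2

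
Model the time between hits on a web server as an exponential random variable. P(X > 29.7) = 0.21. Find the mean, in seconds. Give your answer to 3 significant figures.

19.0

e^(−λ·29.7) = 0.21 ⇒ λ = −ln(0.21)/29.7 = 0.0525471.
Mean = 1/λ = 19.0306 seconds.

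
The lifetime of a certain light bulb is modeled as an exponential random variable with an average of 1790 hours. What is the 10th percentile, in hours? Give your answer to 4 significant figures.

The rate is λ = 1/1790 = 0.000558659 per hour.
Set 1 − e^(−λt) = 0.1, so t = −ln(0.9)/λ = 0.10536/0.000558659 ≈ 188.595 hours.

188.6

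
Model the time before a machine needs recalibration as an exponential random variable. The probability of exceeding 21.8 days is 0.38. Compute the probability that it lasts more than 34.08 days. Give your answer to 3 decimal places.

0.220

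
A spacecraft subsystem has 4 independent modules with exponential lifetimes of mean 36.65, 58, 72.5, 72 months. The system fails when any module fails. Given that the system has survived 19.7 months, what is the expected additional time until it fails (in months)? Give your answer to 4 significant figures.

13.85

First-failure rate Σλ = 1/36.65 + 1/58 + 1/72.5 + 1/72 = 0.0722085.
By memorylessness the expected residual is 1/Σλ = 13.8488 months, regardless of the 19.7 already elapsed.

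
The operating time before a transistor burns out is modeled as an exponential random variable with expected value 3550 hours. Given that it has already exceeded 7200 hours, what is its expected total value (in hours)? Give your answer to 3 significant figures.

The rate is λ = 1/3550 = 0.00028169 per hour.
By memorylessness, E[X | X > 7200] = 7200 + 1/λ = 7200 + 3550 = 10750 hours.

10800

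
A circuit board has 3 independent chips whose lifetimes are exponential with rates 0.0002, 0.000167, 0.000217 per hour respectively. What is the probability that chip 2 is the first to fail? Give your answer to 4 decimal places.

The time to first failure is exponential with rate Σλ = 0.0002 + 0.000167 + 0.000217 = 0.000584.
P(chip 2 first) = λ_2/Σλ = 0.000167/0.000584 ≈ 0.2860.

0.2860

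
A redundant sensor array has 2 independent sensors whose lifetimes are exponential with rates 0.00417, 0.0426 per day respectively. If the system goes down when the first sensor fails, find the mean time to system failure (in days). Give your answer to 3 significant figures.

21.4

The time to first failure is exponential with rate Σλ = 0.00417 + 0.0426 = 0.04677.
E[min] = 1/Σλ = 1/0.04677 = 21.3812 days.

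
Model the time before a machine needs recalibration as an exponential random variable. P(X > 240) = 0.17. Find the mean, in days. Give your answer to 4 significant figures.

e^(−λ·240) = 0.17 ⇒ λ = −ln(0.17)/240 = 0.00738315.
Mean = 1/λ = 135.443 days.

135.4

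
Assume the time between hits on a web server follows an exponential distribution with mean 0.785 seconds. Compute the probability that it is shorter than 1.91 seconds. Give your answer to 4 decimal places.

The rate is λ = 1/0.785 = 1.27389 per second.
P(X ≤ 1.91) = 1 − e^(−λ·1.91) = 1 − e^(−2.4331) ≈ 0.9122.

0.9122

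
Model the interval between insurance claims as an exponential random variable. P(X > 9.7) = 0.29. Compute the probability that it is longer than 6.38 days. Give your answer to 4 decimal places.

e^(−λ·9.7) = 0.29 ⇒ λ = −ln(0.29)/9.7 = 0.127616.
P(X > 6.38) = e^(−0.127616·6.38) = e^(−0.81419) ≈ 0.4430.

0.4430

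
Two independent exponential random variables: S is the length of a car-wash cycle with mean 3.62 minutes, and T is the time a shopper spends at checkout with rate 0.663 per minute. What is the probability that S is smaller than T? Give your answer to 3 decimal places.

0.294

λ_1 = 1/3.62 = 0.276243, λ_2 = 0.663.
For independent exponentials, P(S < T) = λ_1/(λ_1+λ_2) = 0.276243/0.939243 ≈ 0.294.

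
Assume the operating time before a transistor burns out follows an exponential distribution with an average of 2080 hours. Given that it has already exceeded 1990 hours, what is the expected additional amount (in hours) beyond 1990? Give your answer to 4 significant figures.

The rate is λ = 1/2080 = 0.000480769 per hour.
By memorylessness, the remaining amount past any threshold is again Exp(λ) with mean 1/λ = 2080 hours.

2080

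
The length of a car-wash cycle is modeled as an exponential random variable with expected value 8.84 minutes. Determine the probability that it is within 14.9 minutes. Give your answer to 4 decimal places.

0.8147

The rate is λ = 1/8.84 = 0.113122 per minute.
P(X ≤ 14.9) = 1 − e^(−λ·14.9) = 1 − e^(−1.6855) ≈ 0.8147.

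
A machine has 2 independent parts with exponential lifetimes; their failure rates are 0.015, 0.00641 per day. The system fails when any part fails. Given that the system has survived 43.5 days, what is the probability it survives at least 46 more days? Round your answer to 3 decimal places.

Time to first failure ~ Exp(Σλ) with Σλ = 0.02141.
By memorylessness, P(T > 43.5+46 | T > 43.5) = P(T > 46) = e^(−0.02141·46) ≈ 0.373.

0.373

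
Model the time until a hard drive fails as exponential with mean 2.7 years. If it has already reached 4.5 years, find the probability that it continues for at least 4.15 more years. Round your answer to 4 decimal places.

0.2150

The rate is λ = 1/2.7 = 0.37037 per year.
The exponential is memoryless, so the remaining time is again Exp(λ): the condition X > 4.5 is irrelevant.
P(X > 4.15) = e^(−1.537) ≈ 0.2150.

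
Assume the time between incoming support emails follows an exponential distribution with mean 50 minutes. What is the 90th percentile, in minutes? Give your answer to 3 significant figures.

115

The rate is λ = 1/50 = 0.02 per minute.
Set 1 − e^(−λt) = 0.9, so t = −ln(0.1)/λ = 2.3026/0.02 ≈ 115.129 minutes.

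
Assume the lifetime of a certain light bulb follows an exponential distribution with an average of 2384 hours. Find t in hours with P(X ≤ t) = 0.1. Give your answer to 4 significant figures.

The rate is λ = 1/2384 = 0.000419463 per hour.
Set 1 − e^(−λt) = 0.1, so t = −ln(0.9)/λ = 0.10536/0.000419463 ≈ 251.179 hours.

251.2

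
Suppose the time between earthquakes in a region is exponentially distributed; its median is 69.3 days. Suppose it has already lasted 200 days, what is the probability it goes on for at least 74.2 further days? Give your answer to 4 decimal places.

0.4761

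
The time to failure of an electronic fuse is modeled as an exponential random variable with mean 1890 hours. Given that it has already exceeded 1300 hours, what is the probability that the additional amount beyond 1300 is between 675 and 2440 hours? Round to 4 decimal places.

The rate is λ = 1/1890 = 0.000529101 per hour.
Memoryless: the residual past 1300 is again Exp(λ).
P(675 < residual < 2440) = e^(−λ·675) − e^(−λ·2440) = 0.69967 − 0.27499 ≈ 0.4247.

0.4247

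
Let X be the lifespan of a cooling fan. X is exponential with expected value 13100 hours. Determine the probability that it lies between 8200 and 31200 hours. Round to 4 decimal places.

0.4424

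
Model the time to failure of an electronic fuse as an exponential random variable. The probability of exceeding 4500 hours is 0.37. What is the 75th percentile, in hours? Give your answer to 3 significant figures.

6270

e^(−λ·4500) = 0.37 ⇒ λ = −ln(0.37)/4500 = 0.000220945.
75th percentile: 1 − e^(−λt) = 0.75, t = −ln(0.25)/λ = 6274.39 hours.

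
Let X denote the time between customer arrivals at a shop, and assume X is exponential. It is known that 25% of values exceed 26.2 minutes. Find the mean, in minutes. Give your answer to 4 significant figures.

e^(−λ·26.2) = 0.25 ⇒ λ = −ln(0.25)/26.2 = 0.052912.
Mean = 1/λ = 18.8993 minutes.

18.90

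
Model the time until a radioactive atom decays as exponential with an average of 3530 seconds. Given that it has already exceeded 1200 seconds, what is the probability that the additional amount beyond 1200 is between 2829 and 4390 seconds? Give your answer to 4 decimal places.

The rate is λ = 1/3530 = 0.000283286 per second.
Memoryless: the residual past 1200 is again Exp(λ).
P(2829 < residual < 4390) = e^(−λ·2829) − e^(−λ·4390) = 0.44869 − 0.28834 ≈ 0.1604.

0.1604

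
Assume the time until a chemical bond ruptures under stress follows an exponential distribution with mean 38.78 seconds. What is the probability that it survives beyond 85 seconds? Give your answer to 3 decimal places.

0.112

The rate is λ = 1/38.78 = 0.0257865 per second.
P(X > 85) = e^(−λ·85) = e^(−2.1919) ≈ 0.112.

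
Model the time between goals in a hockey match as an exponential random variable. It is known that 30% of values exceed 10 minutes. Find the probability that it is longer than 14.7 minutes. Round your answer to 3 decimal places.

0.170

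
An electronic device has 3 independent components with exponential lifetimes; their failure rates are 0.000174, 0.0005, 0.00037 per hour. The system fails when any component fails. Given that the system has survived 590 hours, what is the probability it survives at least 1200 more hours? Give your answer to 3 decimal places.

0.286

Time to first failure ~ Exp(Σλ) with Σλ = 0.001044.
By memorylessness, P(T > 590+1200 | T > 590) = P(T > 1200) = e^(−0.001044·1200) ≈ 0.286.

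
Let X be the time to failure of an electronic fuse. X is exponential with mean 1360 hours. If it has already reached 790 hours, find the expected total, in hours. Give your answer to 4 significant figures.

The rate is λ = 1/1360 = 0.000735294 per hour.
By memorylessness, E[X | X > 790] = 790 + 1/λ = 790 + 1360 = 2150 hours.

2150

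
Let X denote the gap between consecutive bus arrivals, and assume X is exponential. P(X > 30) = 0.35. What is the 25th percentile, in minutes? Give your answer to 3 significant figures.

e^(−λ·30) = 0.35 ⇒ λ = −ln(0.35)/30 = 0.0349941.
25th percentile: 1 − e^(−λt) = 0.25, t = −ln(0.75)/λ = 8.22088 minutes.

8.22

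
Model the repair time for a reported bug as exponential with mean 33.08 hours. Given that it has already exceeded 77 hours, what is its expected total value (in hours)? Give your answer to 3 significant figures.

110

The rate is λ = 1/33.08 = 0.0302297 per hour.
By memorylessness, E[X | X > 77] = 77 + 1/λ = 77 + 33.08 = 110.08 hours.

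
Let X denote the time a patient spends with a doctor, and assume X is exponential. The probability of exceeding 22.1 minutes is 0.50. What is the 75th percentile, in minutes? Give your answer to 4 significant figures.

e^(−λ·22.1) = 0.50 ⇒ λ = −ln(0.50)/22.1 = 0.0313641.
75th percentile: 1 − e^(−λt) = 0.75, t = −ln(0.25)/λ = 44.2 minutes.

44.20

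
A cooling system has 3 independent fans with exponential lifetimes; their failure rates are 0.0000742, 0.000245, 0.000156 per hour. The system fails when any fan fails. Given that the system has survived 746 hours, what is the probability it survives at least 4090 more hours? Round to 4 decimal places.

0.1432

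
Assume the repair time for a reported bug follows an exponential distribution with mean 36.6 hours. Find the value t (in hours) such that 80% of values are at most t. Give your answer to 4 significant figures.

58.91

The rate is λ = 1/36.6 = 0.0273224 per hour.
Set 1 − e^(−λt) = 0.8, so t = −ln(0.2)/λ = 1.6094/0.0273224 ≈ 58.9054 hours.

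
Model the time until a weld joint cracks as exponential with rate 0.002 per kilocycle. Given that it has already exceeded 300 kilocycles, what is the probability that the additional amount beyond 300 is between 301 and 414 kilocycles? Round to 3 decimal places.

0.111

Memoryless: the residual past 300 is again Exp(λ).
P(301 < residual < 414) = e^(−λ·301) − e^(−λ·414) = 0.54772 − 0.43692 ≈ 0.111.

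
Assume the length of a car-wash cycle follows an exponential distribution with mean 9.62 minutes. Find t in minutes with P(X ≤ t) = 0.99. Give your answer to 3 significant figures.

The rate is λ = 1/9.62 = 0.10395 per minute.
Set 1 − e^(−λt) = 0.99, so t = −ln(0.01)/λ = 4.6052/0.10395 ≈ 44.3017 minutes.

44.3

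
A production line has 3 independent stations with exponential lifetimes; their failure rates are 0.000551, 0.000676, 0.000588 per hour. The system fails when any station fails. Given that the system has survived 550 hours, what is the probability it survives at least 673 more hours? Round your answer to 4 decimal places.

Time to first failure ~ Exp(Σλ) with Σλ = 0.001815.
By memorylessness, P(T > 550+673 | T > 550) = P(T > 673) = e^(−0.001815·673) ≈ 0.2948.

0.2948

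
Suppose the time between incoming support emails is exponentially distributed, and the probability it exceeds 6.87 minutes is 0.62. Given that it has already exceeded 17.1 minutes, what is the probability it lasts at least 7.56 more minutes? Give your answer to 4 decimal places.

From e^(−λ·6.87) = 0.62, λ = −ln(0.62)/6.87 = 0.0695831.
Memoryless: P(X > 17.1+7.56 | X > 17.1) = P(X > 7.56) = e^(−0.0695831·7.56) ≈ 0.5909.

0.5909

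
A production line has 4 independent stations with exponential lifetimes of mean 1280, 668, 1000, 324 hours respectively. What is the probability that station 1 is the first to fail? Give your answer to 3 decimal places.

0.123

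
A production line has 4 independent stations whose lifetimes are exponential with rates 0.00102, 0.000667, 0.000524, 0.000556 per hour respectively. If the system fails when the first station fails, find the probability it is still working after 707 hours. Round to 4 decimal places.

The time to first failure is exponential with rate Σλ = 0.00102 + 0.000667 + 0.000524 + 0.000556 = 0.002767.
P(min > 707) = e^(−0.002767·707) = e^(−1.9563) ≈ 0.1414.

0.1414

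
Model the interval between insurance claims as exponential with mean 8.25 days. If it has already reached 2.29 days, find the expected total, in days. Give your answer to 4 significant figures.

10.54

The rate is λ = 1/8.25 = 0.121212 per day.
By memorylessness, E[X | X > 2.29] = 2.29 + 1/λ = 2.29 + 8.25 = 10.54 days.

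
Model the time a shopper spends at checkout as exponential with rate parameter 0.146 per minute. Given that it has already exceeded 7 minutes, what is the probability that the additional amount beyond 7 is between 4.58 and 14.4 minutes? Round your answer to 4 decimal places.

0.3902

Memoryless: the residual past 7 is again Exp(λ).
P(4.58 < residual < 14.4) = e^(−λ·4.58) − e^(−λ·14.4) = 0.51238 − 0.12216 ≈ 0.3902.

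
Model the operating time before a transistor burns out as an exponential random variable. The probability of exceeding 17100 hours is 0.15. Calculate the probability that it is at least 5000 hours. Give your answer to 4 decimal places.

e^(−λ·17100) = 0.15 ⇒ λ = −ln(0.15)/17100 = 0.000110943.
P(X > 5000) = e^(−0.000110943·5000) = e^(−0.55471) ≈ 0.5742.

0.5742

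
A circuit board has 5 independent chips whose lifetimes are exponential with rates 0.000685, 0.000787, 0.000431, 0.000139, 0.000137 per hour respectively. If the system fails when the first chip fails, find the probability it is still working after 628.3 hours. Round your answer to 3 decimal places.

The time to first failure is exponential with rate Σλ = 0.000685 + 0.000787 + 0.000431 + 0.000139 + 0.000137 = 0.002179.
P(min > 628.3) = e^(−0.002179·628.3) = e^(−1.3691) ≈ 0.254.

0.254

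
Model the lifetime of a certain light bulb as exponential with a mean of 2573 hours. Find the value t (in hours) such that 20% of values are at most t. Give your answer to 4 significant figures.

The rate is λ = 1/2573 = 0.000388651 per hour.
Set 1 − e^(−λt) = 0.2, so t = −ln(0.8)/λ = 0.22314/0.000388651 ≈ 574.148 hours.

574.1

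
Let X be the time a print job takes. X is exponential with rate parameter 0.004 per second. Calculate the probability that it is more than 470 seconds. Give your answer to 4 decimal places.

P(X > 470) = e^(−λ·470) = e^(−1.88) ≈ 0.1526.

0.1526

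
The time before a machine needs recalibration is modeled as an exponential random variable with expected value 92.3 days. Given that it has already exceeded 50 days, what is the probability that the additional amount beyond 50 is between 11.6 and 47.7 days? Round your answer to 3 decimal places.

0.285

The rate is λ = 1/92.3 = 0.0108342 per day.
Memoryless: the residual past 50 is again Exp(λ).
P(11.6 < residual < 47.7) = e^(−λ·11.6) − e^(−λ·47.7) = 0.88190 − 0.59643 ≈ 0.285.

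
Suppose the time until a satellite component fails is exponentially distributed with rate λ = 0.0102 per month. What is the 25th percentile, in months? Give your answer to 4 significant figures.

28.20

Set 1 − e^(−λt) = 0.25, so t = −ln(0.75)/λ = 0.28768/0.0102 ≈ 28.2041 months.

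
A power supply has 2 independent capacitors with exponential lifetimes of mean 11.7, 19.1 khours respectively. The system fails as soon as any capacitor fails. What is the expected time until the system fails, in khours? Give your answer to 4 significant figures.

The first failure time is exponential with rate Σλ_i = 1/11.7 + 1/19.1 = 0.137826 per khour.
E[min] = 1/Σλ = 1/0.137826 = 7.25552 khours.

7.256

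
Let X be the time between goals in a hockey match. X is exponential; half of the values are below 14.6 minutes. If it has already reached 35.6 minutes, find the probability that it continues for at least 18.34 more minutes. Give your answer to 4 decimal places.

0.4187

For an exponential, median = ln(2)/λ, so λ = ln 2 / 14.6 = 0.0474758 per minute.
P(X > s+t | X > s) = e^(−λ(s+t))/e^(−λs) = e^(−λt), independent of s = 35.6.
P(X > 18.34) = e^(−0.87071) ≈ 0.4187.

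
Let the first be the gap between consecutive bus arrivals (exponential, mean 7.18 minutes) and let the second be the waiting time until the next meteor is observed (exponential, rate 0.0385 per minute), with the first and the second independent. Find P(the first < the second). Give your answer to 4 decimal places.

λ_1 = 1/7.18 = 0.139276, λ_2 = 0.0385.
For independent exponentials, P(the first < the second) = λ_1/(λ_1+λ_2) = 0.139276/0.177776 ≈ 0.7834.

0.7834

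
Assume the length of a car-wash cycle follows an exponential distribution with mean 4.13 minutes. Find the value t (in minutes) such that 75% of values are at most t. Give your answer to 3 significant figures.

5.73

The rate is λ = 1/4.13 = 0.242131 per minute.
Set 1 − e^(−λt) = 0.75, so t = −ln(0.25)/λ = 1.3863/0.242131 ≈ 5.7254 minutes.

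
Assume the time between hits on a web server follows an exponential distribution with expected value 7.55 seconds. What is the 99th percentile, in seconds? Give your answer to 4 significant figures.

The rate is λ = 1/7.55 = 0.13245 per second.
Set 1 − e^(−λt) = 0.99, so t = −ln(0.01)/λ = 4.6052/0.13245 ≈ 34.769 seconds.

34.77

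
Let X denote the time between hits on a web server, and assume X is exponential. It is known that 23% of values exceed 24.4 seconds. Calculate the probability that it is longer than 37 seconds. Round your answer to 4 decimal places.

0.1077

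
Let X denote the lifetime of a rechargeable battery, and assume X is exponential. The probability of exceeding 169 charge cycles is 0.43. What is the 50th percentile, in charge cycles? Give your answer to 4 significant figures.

138.8

e^(−λ·169) = 0.43 ⇒ λ = −ln(0.43)/169 = 0.00499391.
50th percentile: 1 − e^(−λt) = 0.5, t = −ln(0.5)/λ = 138.799 charge cycles.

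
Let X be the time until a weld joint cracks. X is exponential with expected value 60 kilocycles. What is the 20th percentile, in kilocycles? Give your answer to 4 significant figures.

13.39

The rate is λ = 1/60 = 0.0166667 per kilocycle.
Set 1 − e^(−λt) = 0.2, so t = −ln(0.8)/λ = 0.22314/0.0166667 ≈ 13.3886 kilocycles.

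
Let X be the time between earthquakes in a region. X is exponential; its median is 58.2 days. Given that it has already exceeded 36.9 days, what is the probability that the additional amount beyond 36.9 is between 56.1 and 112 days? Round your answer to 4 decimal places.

0.2492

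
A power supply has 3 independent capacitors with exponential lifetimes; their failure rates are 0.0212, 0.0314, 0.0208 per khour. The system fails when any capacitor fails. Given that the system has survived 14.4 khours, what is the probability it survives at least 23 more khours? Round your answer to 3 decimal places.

Time to first failure ~ Exp(Σλ) with Σλ = 0.0734.
By memorylessness, P(T > 14.4+23 | T > 14.4) = P(T > 23) = e^(−0.0734·23) ≈ 0.185.

0.185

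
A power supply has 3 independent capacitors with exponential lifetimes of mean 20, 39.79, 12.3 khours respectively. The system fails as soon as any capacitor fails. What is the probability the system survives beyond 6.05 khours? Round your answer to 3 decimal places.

0.388

The first failure time is exponential with rate Σλ_i = 1/20 + 1/39.79 + 1/12.3 = 0.156433 per khour.
P(min > 6.05) = e^(−0.156433·6.05) = e^(−0.94642) ≈ 0.388.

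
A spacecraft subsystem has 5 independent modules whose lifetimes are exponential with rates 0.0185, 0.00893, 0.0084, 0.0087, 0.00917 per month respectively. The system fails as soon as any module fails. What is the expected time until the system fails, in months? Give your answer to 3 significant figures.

The time to first failure is exponential with rate Σλ = 0.0185 + 0.00893 + 0.0084 + 0.0087 + 0.00917 = 0.0537.
E[min] = 1/Σλ = 1/0.0537 = 18.622 months.

18.6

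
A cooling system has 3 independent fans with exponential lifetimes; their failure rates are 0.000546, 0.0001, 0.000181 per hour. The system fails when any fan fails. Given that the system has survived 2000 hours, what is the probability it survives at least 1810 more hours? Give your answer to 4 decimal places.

0.2238

Time to first failure ~ Exp(Σλ) with Σλ = 0.000827.
By memorylessness, P(T > 2000+1810 | T > 2000) = P(T > 1810) = e^(−0.000827·1810) ≈ 0.2238.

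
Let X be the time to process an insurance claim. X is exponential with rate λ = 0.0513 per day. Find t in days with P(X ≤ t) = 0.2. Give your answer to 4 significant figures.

4.350

Set 1 − e^(−λt) = 0.2, so t = −ln(0.8)/λ = 0.22314/0.0513 ≈ 4.34978 days.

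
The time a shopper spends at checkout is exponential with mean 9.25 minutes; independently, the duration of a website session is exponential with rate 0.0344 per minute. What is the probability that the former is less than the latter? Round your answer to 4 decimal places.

0.7586

λ_1 = 1/9.25 = 0.108108, λ_2 = 0.0344.
For independent exponentials, P(the former < the latter) = λ_1/(λ_1+λ_2) = 0.108108/0.142508 ≈ 0.7586.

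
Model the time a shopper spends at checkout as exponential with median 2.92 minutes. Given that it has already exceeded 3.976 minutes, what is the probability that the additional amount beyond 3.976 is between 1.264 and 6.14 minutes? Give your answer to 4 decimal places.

0.5080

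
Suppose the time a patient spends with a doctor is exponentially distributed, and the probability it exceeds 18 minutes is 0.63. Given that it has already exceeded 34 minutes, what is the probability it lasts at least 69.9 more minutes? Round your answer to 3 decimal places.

0.166

From e^(−λ·18) = 0.63, λ = −ln(0.63)/18 = 0.0256686.
Memoryless: P(X > 34+69.9 | X > 34) = P(X > 69.9) = e^(−0.0256686·69.9) ≈ 0.166.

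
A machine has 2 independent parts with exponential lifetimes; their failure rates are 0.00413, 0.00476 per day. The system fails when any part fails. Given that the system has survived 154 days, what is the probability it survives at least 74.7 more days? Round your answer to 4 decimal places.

0.5147

Time to first failure ~ Exp(Σλ) with Σλ = 0.00889.
By memorylessness, P(T > 154+74.7 | T > 154) = P(T > 74.7) = e^(−0.00889·74.7) ≈ 0.5147.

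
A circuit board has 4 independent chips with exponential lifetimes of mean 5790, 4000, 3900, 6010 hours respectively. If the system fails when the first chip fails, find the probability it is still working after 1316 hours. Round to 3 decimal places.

The first failure time is exponential with rate Σλ_i = 1/5790 + 1/4000 + 1/3900 + 1/6010 = 0.000845511 per hour.
P(min > 1316) = e^(−0.000845511·1316) = e^(−1.1127) ≈ 0.329.

0.329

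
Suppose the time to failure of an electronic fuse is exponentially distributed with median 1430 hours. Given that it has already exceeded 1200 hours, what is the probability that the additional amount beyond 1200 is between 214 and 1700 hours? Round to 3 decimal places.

For an exponential, median = ln(2)/λ, so λ = ln 2 / 1430 = 0.000484718 per hour.
Memoryless: the residual past 1200 is again Exp(λ).
P(214 < residual < 1700) = e^(−λ·214) − e^(−λ·1700) = 0.90147 − 0.43866 ≈ 0.463.

0.463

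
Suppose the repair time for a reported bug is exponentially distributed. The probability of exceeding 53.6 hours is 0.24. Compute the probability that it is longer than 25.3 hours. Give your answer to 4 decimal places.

0.5099

e^(−λ·53.6) = 0.24 ⇒ λ = −ln(0.24)/53.6 = 0.0266253.
P(X > 25.3) = e^(−0.0266253·25.3) = e^(−0.67362) ≈ 0.5099.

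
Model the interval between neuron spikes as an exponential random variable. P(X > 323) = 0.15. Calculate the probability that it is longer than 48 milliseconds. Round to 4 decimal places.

0.7543

e^(−λ·323) = 0.15 ⇒ λ = −ln(0.15)/323 = 0.00587344.
P(X > 48) = e^(−0.00587344·48) = e^(−0.28192) ≈ 0.7543.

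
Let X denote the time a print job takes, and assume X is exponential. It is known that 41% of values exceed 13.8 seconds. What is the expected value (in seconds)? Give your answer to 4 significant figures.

e^(−λ·13.8) = 0.41 ⇒ λ = −ln(0.41)/13.8 = 0.0646086.
Mean = 1/λ = 15.4778 seconds.

15.48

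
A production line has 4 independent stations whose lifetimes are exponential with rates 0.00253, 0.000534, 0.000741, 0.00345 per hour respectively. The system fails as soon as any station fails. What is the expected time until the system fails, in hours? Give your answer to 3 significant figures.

138

The time to first failure is exponential with rate Σλ = 0.00253 + 0.000534 + 0.000741 + 0.00345 = 0.007255.
E[min] = 1/Σλ = 1/0.007255 = 137.836 hours.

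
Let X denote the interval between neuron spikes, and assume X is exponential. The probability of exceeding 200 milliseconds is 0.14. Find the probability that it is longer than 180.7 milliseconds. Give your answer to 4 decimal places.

e^(−λ·200) = 0.14 ⇒ λ = −ln(0.14)/200 = 0.00983056.
P(X > 180.7) = e^(−0.00983056·180.7) = e^(−1.7764) ≈ 0.1692.

0.1692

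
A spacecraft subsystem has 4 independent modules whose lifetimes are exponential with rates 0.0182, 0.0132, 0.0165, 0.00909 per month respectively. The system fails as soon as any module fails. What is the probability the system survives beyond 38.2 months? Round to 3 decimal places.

0.113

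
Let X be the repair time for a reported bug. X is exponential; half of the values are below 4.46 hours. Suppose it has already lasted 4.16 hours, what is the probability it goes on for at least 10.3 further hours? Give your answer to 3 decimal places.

For an exponential, median = ln(2)/λ, so λ = ln 2 / 4.46 = 0.155414 per hour.
P(X > s+t | X > s) = e^(−λ(s+t))/e^(−λs) = e^(−λt), independent of s = 4.16.
P(X > 10.3) = e^(−1.6008) ≈ 0.202.

0.202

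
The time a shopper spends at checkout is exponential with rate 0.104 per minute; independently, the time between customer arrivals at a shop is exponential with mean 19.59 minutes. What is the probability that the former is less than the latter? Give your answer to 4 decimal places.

0.6708

λ_1 = 0.104, λ_2 = 1/19.59 = 0.0510465.
For independent exponentials, P(the former < the latter) = λ_1/(λ_1+λ_2) = 0.104/0.155046 ≈ 0.6708.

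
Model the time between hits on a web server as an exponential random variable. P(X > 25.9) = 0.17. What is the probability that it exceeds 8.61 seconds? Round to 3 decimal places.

e^(−λ·25.9) = 0.17 ⇒ λ = −ln(0.17)/25.9 = 0.0684153.
P(X > 8.61) = e^(−0.0684153·8.61) = e^(−0.58906) ≈ 0.555.

0.555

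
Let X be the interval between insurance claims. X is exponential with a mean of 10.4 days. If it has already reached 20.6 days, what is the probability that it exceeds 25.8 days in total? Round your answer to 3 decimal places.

The rate is λ = 1/10.4 = 0.0961538 per day.
By the memoryless property, P(X > 20.6+5.2 | X > 20.6) = P(X > 5.2).
P(X > 5.2) = e^(−0.5) ≈ 0.607.

0.607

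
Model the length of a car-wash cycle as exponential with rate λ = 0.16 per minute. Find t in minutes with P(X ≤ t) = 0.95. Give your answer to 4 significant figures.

18.72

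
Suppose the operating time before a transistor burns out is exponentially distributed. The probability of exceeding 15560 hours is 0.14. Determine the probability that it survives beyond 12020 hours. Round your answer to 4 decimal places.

0.2190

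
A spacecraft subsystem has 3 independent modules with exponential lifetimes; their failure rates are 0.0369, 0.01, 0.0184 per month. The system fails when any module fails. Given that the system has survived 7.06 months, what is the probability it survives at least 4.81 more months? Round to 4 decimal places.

Time to first failure ~ Exp(Σλ) with Σλ = 0.0653.
By memorylessness, P(T > 7.06+4.81 | T > 7.06) = P(T > 4.81) = e^(−0.0653·4.81) ≈ 0.7305.

0.7305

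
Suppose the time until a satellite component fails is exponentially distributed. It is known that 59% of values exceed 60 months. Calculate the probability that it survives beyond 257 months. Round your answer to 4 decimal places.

0.1043

e^(−λ·60) = 0.59 ⇒ λ = −ln(0.59)/60 = 0.00879388.
P(X > 257) = e^(−0.00879388·257) = e^(−2.26) ≈ 0.1043.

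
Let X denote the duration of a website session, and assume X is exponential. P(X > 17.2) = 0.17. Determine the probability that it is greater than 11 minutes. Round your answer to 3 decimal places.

0.322

e^(−λ·17.2) = 0.17 ⇒ λ = −ln(0.17)/17.2 = 0.103021.
P(X > 11) = e^(−0.103021·11) = e^(−1.1332) ≈ 0.322.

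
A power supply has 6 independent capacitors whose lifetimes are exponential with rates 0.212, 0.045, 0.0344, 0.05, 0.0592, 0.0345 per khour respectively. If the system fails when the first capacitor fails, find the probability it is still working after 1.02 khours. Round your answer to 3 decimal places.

0.642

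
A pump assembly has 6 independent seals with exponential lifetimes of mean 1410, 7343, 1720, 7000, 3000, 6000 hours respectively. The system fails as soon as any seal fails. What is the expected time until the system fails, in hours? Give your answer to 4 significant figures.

483.2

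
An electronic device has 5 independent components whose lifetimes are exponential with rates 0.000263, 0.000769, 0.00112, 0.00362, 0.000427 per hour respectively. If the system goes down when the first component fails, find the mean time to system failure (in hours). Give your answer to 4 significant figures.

161.3

The time to first failure is exponential with rate Σλ = 0.000263 + 0.000769 + 0.00112 + 0.00362 + 0.000427 = 0.006199.
E[min] = 1/Σλ = 1/0.006199 = 161.316 hours.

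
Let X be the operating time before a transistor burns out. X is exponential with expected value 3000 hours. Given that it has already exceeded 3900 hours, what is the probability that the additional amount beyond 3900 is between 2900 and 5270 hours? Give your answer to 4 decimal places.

The rate is λ = 1/3000 = 0.000333333 per hour.
Memoryless: the residual past 3900 is again Exp(λ).
P(2900 < residual < 5270) = e^(−λ·2900) − e^(−λ·5270) = 0.38035 − 0.17262 ≈ 0.2077.

0.2077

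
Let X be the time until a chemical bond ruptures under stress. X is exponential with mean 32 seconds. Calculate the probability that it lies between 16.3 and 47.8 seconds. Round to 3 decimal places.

0.376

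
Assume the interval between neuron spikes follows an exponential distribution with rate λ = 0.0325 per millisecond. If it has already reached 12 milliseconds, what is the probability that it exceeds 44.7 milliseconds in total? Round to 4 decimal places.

P(X > s+t | X > s) = e^(−λ(s+t))/e^(−λs) = e^(−λt), independent of s = 12.
P(X > 32.7) = e^(−1.0628) ≈ 0.3455.

0.3455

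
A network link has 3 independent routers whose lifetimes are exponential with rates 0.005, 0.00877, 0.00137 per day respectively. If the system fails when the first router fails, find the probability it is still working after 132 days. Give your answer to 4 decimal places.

0.1355

The time to first failure is exponential with rate Σλ = 0.005 + 0.00877 + 0.00137 = 0.01514.
P(min > 132) = e^(−0.01514·132) = e^(−1.9985) ≈ 0.1355.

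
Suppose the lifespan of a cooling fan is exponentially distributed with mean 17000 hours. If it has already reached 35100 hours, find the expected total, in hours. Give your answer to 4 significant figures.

52100

The rate is λ = 1/17000 = 0.0000588235 per hour.
By memorylessness, E[X | X > 35100] = 35100 + 1/λ = 35100 + 17000 = 52100 hours.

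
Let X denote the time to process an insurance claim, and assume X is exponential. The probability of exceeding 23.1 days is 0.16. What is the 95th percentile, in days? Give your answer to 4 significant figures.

37.76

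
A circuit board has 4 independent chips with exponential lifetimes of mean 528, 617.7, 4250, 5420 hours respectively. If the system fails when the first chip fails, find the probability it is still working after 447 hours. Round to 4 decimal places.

0.1724

The first failure time is exponential with rate Σλ_i = 1/528 + 1/617.7 + 1/4250 + 1/5420 = 0.00393264 per hour.
P(min > 447) = e^(−0.00393264·447) = e^(−1.7579) ≈ 0.1724.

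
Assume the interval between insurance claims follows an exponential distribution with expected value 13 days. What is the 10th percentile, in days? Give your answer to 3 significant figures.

1.37

The rate is λ = 1/13 = 0.0769231 per day.
Set 1 − e^(−λt) = 0.1, so t = −ln(0.9)/λ = 0.10536/0.0769231 ≈ 1.36969 days.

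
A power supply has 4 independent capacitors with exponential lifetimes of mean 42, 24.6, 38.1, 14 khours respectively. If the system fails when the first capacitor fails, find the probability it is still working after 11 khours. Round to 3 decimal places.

The first failure time is exponential with rate Σλ_i = 1/42 + 1/24.6 + 1/38.1 + 1/14 = 0.162135 per khour.
P(min > 11) = e^(−0.162135·11) = e^(−1.7835) ≈ 0.168.

0.168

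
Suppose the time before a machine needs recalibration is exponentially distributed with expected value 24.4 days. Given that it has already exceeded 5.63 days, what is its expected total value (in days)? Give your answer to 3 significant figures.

30.0

The rate is λ = 1/24.4 = 0.0409836 per day.
By memorylessness, E[X | X > 5.63] = 5.63 + 1/λ = 5.63 + 24.4 = 30.03 days.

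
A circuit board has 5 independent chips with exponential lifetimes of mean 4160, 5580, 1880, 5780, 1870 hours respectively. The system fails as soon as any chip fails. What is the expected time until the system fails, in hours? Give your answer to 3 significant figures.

603

The first failure time is exponential with rate Σλ_i = 1/4160 + 1/5580 + 1/1880 + 1/5780 + 1/1870 = 0.00165928 per hour.
E[min] = 1/Σλ = 1/0.00165928 = 602.671 hours.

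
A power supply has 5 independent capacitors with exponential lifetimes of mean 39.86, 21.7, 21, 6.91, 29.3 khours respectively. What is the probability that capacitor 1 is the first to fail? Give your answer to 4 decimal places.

0.0843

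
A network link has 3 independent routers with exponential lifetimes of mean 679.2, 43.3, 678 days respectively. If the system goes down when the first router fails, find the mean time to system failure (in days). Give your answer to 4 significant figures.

The first failure time is exponential with rate Σλ_i = 1/679.2 + 1/43.3 + 1/678 = 0.0260419 per day.
E[min] = 1/Σλ = 1/0.0260419 = 38.3996 days.

38.40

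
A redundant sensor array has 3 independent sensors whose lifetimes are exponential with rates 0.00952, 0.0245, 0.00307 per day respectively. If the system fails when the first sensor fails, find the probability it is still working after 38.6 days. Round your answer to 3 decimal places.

0.239

The time to first failure is exponential with rate Σλ = 0.00952 + 0.0245 + 0.00307 = 0.03709.
P(min > 38.6) = e^(−0.03709·38.6) = e^(−1.4317) ≈ 0.239.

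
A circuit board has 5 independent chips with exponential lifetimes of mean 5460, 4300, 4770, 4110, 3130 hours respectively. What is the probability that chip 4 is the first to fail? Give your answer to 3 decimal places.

0.205

Rates: λ_i = 1/mean_i → 0.00018315, 0.000232558, 0.000209644, 0.000243309, 0.000319489; Σλ = 0.00118815.
P(chip 4 first) = λ_4/Σλ = 0.000243309/0.00118815 ≈ 0.205.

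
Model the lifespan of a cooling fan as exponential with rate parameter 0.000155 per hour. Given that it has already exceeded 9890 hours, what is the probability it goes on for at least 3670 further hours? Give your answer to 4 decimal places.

0.5662

P(X > s+t | X > s) = e^(−λ(s+t))/e^(−λs) = e^(−λt), independent of s = 9890.
P(X > 3670) = e^(−0.56885) ≈ 0.5662.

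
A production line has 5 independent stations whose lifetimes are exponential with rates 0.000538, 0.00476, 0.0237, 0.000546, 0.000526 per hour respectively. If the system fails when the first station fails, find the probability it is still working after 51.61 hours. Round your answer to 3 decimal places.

The time to first failure is exponential with rate Σλ = 0.000538 + 0.00476 + 0.0237 + 0.000546 + 0.000526 = 0.03007.
P(min > 51.61) = e^(−0.03007·51.61) = e^(−1.5519) ≈ 0.212.

0.212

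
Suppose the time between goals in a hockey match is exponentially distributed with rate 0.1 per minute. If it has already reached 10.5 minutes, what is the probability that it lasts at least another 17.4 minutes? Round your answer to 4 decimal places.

P(X > s+t | X > s) = e^(−λ(s+t))/e^(−λs) = e^(−λt), independent of s = 10.5.
P(X > 17.4) = e^(−1.74) ≈ 0.1755.

0.1755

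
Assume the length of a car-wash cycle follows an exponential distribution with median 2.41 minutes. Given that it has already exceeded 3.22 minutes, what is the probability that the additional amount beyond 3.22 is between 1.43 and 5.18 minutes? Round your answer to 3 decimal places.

0.437

For an exponential, median = ln(2)/λ, so λ = ln 2 / 2.41 = 0.287613 per minute.
Memoryless: the residual past 3.22 is again Exp(λ).
P(1.43 < residual < 5.18) = e^(−λ·1.43) − e^(−λ·5.18) = 0.66280 − 0.22541 ≈ 0.437.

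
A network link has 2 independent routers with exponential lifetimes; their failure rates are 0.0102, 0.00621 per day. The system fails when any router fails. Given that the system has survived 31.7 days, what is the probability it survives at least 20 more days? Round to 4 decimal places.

0.7202

Time to first failure ~ Exp(Σλ) with Σλ = 0.01641.
By memorylessness, P(T > 31.7+20 | T > 31.7) = P(T > 20) = e^(−0.01641·20) ≈ 0.7202.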